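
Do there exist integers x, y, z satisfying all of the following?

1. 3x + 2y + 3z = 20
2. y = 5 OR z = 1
Yes

Take x = 1, y = 7, z = 1. Substituting into each constraint:
  (1) 3(1) + 2(7) + 3(1) = 20 ✓
  (2) z = 1, target 1 ✓ (second branch holds)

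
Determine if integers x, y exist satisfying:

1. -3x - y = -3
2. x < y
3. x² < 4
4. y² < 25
Yes

Take x = 0, y = 3. Substituting into each constraint:
  (1) -3(0) + (-3) = -3 ✓
  (2) 0 < 3 ✓
  (3) x² = (0)² = 0, and 0 < 4 ✓
  (4) y² = (3)² = 9, and 9 < 25 ✓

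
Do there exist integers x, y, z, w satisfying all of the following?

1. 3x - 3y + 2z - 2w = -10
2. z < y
Yes

Take x = 1, y = 1, z = 0, w = 5. Substituting into each constraint:
  (1) 3(1) - 3(1) + 2(0) - 2(5) = -10 ✓
  (2) 0 < 1 ✓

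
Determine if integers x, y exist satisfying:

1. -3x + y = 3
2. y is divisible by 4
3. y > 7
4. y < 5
No

A contradictory subset is {y > 7, y < 5}. No integer assignment can satisfy these jointly:

  - y > 7: bounds one variable relative to a constant
  - y < 5: bounds one variable relative to a constant

Direct contradiction: the bounds on y require y ≥ 8 and y ≤ 4 simultaneously, which is empty.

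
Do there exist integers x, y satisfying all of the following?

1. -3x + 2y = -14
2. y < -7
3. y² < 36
No

A contradictory subset is {y < -7, y² < 36}. No integer assignment can satisfy these jointly:

  - y < -7: bounds one variable relative to a constant
  - y² < 36: restricts y to |y| ≤ 5

Direct contradiction: the bounds on y require y ≥ -5 and y ≤ -8 simultaneously, which is empty.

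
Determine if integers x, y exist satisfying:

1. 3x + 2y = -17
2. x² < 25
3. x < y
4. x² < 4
No

A contradictory subset is {3x + 2y = -17, x < y, x² < 4}. No integer assignment can satisfy these jointly:

  - 3x + 2y = -17: is a linear equation tying the variables together
  - x < y: bounds one variable relative to another variable
  - x² < 4: restricts x to |x| ≤ 1

Propagating the comparison: y > x and x ≥ -1 give y ≥ 0. Range argument: with x ∈ [-1, 1], y ∈ [0, ∞], the left side of the equation is at least -3, but the right side is -17 < -3. No integer solution exists.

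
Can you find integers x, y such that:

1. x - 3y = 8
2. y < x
Yes

Take x = 2, y = -2. Substituting into each constraint:
  (1) 2 - 3(-2) = 8 ✓
  (2) -2 < 2 ✓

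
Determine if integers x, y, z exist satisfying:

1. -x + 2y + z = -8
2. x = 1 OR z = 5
Yes

Take x = 1, y = -4, z = 1. Substituting into each constraint:
  (1) (-1) + 2(-4) + 1 = -8 ✓
  (2) x = 1, target 1 ✓ (first branch holds)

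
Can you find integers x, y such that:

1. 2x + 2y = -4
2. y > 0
Yes

Take x = -3, y = 1. Substituting into each constraint:
  (1) 2(-3) + 2(1) = -4 ✓
  (2) 1 > 0 ✓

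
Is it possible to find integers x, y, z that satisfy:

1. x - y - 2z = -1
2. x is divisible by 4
Yes

Take x = 0, y = 1, z = 0. Substituting into each constraint:
  (1) 0 + (-1) - 2(0) = -1 ✓
  (2) 0 = 4 × 0, remainder 0 ✓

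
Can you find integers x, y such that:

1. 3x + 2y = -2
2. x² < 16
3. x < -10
No

A contradictory subset is {x² < 16, x < -10}. No integer assignment can satisfy these jointly:

  - x² < 16: restricts x to |x| ≤ 3
  - x < -10: bounds one variable relative to a constant

Direct contradiction: the bounds on x require x ≥ -3 and x ≤ -11 simultaneously, which is empty.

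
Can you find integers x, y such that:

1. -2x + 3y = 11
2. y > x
Yes

Take x = 2, y = 5. Substituting into each constraint:
  (1) -2(2) + 3(5) = 11 ✓
  (2) 5 > 2 ✓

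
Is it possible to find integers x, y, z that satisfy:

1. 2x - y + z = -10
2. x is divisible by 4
Yes

Take x = 0, y = 0, z = -10. Substituting into each constraint:
  (1) 2(0) + 0 + (-10) = -10 ✓
  (2) 0 = 4 × 0, remainder 0 ✓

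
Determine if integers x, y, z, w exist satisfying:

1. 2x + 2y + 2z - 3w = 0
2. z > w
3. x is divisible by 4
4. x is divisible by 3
Yes

Take x = 0, y = -1, z = 1, w = 0. Substituting into each constraint:
  (1) 2(0) + 2(-1) + 2(1) - 3(0) = 0 ✓
  (2) 1 > 0 ✓
  (3) 0 = 4 × 0, remainder 0 ✓
  (4) 0 = 3 × 0, remainder 0 ✓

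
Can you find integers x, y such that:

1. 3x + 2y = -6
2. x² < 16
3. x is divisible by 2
Yes

Take x = 0, y = -3. Substituting into each constraint:
  (1) 3(0) + 2(-3) = -6 ✓
  (2) x² = (0)² = 0, and 0 < 16 ✓
  (3) 0 = 2 × 0, remainder 0 ✓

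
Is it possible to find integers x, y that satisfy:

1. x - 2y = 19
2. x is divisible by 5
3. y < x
Yes

Take x = 25, y = 3. Substituting into each constraint:
  (1) 25 - 2(3) = 19 ✓
  (2) 25 = 5 × 5, remainder 0 ✓
  (3) 3 < 25 ✓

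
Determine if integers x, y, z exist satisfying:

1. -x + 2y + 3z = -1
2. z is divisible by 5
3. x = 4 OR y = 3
Yes

Take x = 4, y = 9, z = -5. Substituting into each constraint:
  (1) (-4) + 2(9) + 3(-5) = -1 ✓
  (2) -5 = 5 × -1, remainder 0 ✓
  (3) x = 4, target 4 ✓ (first branch holds)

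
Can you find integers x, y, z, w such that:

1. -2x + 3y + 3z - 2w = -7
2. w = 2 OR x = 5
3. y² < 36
Yes

Take x = 5, y = 0, z = 3, w = 3. Substituting into each constraint:
  (1) -2(5) + 3(0) + 3(3) - 2(3) = -7 ✓
  (2) x = 5, target 5 ✓ (second branch holds)
  (3) y² = (0)² = 0, and 0 < 36 ✓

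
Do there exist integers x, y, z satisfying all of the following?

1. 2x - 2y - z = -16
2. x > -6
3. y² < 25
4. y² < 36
Yes

Take x = -5, y = 0, z = 6. Substituting into each constraint:
  (1) 2(-5) - 2(0) + (-6) = -16 ✓
  (2) -5 > -6 ✓
  (3) y² = (0)² = 0, and 0 < 25 ✓
  (4) y² = (0)² = 0, and 0 < 36 ✓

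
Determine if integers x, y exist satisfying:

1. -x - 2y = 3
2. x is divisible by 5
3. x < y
Yes

Take x = -5, y = 1. Substituting into each constraint:
  (1) 5 - 2(1) = 3 ✓
  (2) -5 = 5 × -1, remainder 0 ✓
  (3) -5 < 1 ✓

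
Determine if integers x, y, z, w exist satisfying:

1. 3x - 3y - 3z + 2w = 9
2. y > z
Yes

Take x = 0, y = 1, z = 0, w = 6. Substituting into each constraint:
  (1) 3(0) - 3(1) - 3(0) + 2(6) = 9 ✓
  (2) 1 > 0 ✓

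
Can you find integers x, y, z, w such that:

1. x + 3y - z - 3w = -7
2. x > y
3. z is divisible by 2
Yes

Take x = 2, y = 1, z = 0, w = 4. Substituting into each constraint:
  (1) 2 + 3(1) + 0 - 3(4) = -7 ✓
  (2) 2 > 1 ✓
  (3) 0 = 2 × 0, remainder 0 ✓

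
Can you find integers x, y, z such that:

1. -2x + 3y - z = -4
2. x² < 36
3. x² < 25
Yes

Take x = 2, y = 0, z = 0. Substituting into each constraint:
  (1) -2(2) + 3(0) + 0 = -4 ✓
  (2) x² = (2)² = 4, and 4 < 36 ✓
  (3) x² = (2)² = 4, and 4 < 25 ✓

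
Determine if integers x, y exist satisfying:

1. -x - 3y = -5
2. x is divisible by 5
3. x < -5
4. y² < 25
No

The full constraint system is jointly infeasible over the integers. Each constraint and what it forces:

  - -x - 3y = -5: is a linear equation tying the variables together
  - x is divisible by 5: restricts x to multiples of 5
  - x < -5: bounds one variable relative to a constant
  - y² < 25: restricts y to |y| ≤ 4

The bounds confine y to {-4, -3, -2, -1, 0, 1, 2, 3, 4}. For each value, substitute into the equation:
  • y = -4: the equation forces x = 17, but 5 does not divide 17.
  • y = -3: the equation forces x = 14, but 5 does not divide 14.
  • y = -2: the equation forces x = 11, but 5 does not divide 11.
  • y = -1: the equation forces x = 8, but 5 does not divide 8.
  • y = 0: the equation forces x = 5, but this violates the bound x ≤ -6.
  • y = 1: the equation forces x = 2, but 5 does not divide 2.
  • y = 2: the equation forces x = -1, but 5 does not divide -1.
  • y = 3: the equation forces x = -4, but 5 does not divide -4.
  • y = 4: the equation forces x = -7, but 5 does not divide -7.
Every case fails, so no integer solution exists.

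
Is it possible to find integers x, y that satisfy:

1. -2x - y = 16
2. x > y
Yes

Take x = -5, y = -6. Substituting into each constraint:
  (1) -2(-5) + 6 = 16 ✓
  (2) -5 > -6 ✓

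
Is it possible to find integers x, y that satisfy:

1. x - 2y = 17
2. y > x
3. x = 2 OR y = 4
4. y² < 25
No

A contradictory subset is {x - 2y = 17, y > x, x = 2 OR y = 4}. No integer assignment can satisfy these jointly:

  - x - 2y = 17: is a linear equation tying the variables together
  - y > x: bounds one variable relative to another variable
  - x = 2 OR y = 4: forces a choice: either x = 2 or y = 4

Split on the disjunction (x = 2 OR y = 4):
  • If x = 2: with x = 2, every remaining term of the linear equation is divisible by 2, so the left side is ≡ 0 (mod 2); but the right side 15 ≡ 1 (mod 2). No integers can satisfy it.
  • If y = 4: the equation forces x = 25, giving (y, x) = (4, 25), which violates y > x.
Both branches are infeasible, so the system has no integer solution.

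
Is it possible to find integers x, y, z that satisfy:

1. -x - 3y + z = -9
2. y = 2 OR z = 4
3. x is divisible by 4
Yes

Take x = 0, y = 2, z = -3. Substituting into each constraint:
  (1) 0 - 3(2) + (-3) = -9 ✓
  (2) y = 2, target 2 ✓ (first branch holds)
  (3) 0 = 4 × 0, remainder 0 ✓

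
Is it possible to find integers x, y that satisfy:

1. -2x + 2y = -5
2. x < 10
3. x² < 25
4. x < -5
No

Even the single constraint (-2x + 2y = -5) is infeasible over the integers.

  - -2x + 2y = -5: every term on the left is divisible by 2, so the LHS ≡ 0 (mod 2), but the RHS -5 is not — no integer solution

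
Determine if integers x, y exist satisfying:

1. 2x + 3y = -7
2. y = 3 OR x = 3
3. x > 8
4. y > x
No

A contradictory subset is {2x + 3y = -7, x > 8, y > x}. No integer assignment can satisfy these jointly:

  - 2x + 3y = -7: is a linear equation tying the variables together
  - x > 8: bounds one variable relative to a constant
  - y > x: bounds one variable relative to another variable

Propagating the comparison: y > x and x ≥ 9 give y ≥ 10. Range argument: with x ∈ [9, ∞], y ∈ [10, ∞], the left side of the equation is at least 48, but the right side is -7 < 48. No integer solution exists.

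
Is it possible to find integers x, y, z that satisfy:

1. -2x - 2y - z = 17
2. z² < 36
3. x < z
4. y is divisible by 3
Yes

Take x = -6, y = 0, z = -5. Substituting into each constraint:
  (1) -2(-6) - 2(0) + 5 = 17 ✓
  (2) z² = (-5)² = 25, and 25 < 36 ✓
  (3) -6 < -5 ✓
  (4) 0 = 3 × 0, remainder 0 ✓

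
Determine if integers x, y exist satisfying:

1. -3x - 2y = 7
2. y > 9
Yes

Take x = -9, y = 10. Substituting into each constraint:
  (1) -3(-9) - 2(10) = 7 ✓
  (2) 10 > 9 ✓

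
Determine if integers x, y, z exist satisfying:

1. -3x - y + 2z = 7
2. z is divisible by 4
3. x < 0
Yes

Take x = -3, y = 2, z = 0. Substituting into each constraint:
  (1) -3(-3) + (-2) + 2(0) = 7 ✓
  (2) 0 = 4 × 0, remainder 0 ✓
  (3) -3 < 0 ✓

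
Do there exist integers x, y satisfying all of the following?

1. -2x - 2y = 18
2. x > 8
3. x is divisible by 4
Yes

Take x = 12, y = -21. Substituting into each constraint:
  (1) -2(12) - 2(-21) = 18 ✓
  (2) 12 > 8 ✓
  (3) 12 = 4 × 3, remainder 0 ✓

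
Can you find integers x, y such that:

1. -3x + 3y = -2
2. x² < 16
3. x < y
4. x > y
No

Even the single constraint (-3x + 3y = -2) is infeasible over the integers.

  - -3x + 3y = -2: every term on the left is divisible by 3, so the LHS ≡ 0 (mod 3), but the RHS -2 is not — no integer solution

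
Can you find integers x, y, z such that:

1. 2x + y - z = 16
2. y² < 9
Yes

Take x = 8, y = 0, z = 0. Substituting into each constraint:
  (1) 2(8) + 0 + 0 = 16 ✓
  (2) y² = (0)² = 0, and 0 < 9 ✓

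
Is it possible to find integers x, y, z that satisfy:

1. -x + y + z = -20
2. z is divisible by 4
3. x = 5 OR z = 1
Yes

Take x = 5, y = -19, z = 4. Substituting into each constraint:
  (1) (-5) + (-19) + 4 = -20 ✓
  (2) 4 = 4 × 1, remainder 0 ✓
  (3) x = 5, target 5 ✓ (first branch holds)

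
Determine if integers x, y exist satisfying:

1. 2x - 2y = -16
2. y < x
No

The full constraint system is jointly infeasible over the integers. Each constraint and what it forces:

  - 2x - 2y = -16: is a linear equation tying the variables together
  - y < x: bounds one variable relative to another variable

From the equation, x − y = -8, i.e. x − y = -8; but x > y requires x − y ≥ 1. Contradiction.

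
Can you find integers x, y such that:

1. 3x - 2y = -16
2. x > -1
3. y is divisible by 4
Yes

Take x = 0, y = 8. Substituting into each constraint:
  (1) 3(0) - 2(8) = -16 ✓
  (2) 0 > -1 ✓
  (3) 8 = 4 × 2, remainder 0 ✓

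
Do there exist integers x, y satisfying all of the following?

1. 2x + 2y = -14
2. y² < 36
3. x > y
Yes

Take x = -3, y = -4. Substituting into each constraint:
  (1) 2(-3) + 2(-4) = -14 ✓
  (2) y² = (-4)² = 16, and 16 < 36 ✓
  (3) -3 > -4 ✓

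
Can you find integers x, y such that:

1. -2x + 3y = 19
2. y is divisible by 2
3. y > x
No

A contradictory subset is {-2x + 3y = 19, y is divisible by 2}. No integer assignment can satisfy these jointly:

  - -2x + 3y = 19: is a linear equation tying the variables together
  - y is divisible by 2: restricts y to multiples of 2

Modular obstruction: writing y = 2y', every remaining term of the linear equation is divisible by 2, so the left side is ≡ 0 (mod 2); but the right side 19 ≡ 1 (mod 2). No integers can satisfy it.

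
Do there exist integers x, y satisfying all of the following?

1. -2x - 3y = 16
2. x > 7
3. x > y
Yes

Take x = 10, y = -12. Substituting into each constraint:
  (1) -2(10) - 3(-12) = 16 ✓
  (2) 10 > 7 ✓
  (3) 10 > -12 ✓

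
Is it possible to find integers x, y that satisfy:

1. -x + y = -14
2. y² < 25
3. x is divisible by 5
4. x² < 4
No

The full constraint system is jointly infeasible over the integers. Each constraint and what it forces:

  - -x + y = -14: is a linear equation tying the variables together
  - y² < 25: restricts y to |y| ≤ 4
  - x is divisible by 5: restricts x to multiples of 5
  - x² < 4: restricts x to |x| ≤ 1

Range argument: with x ∈ [-1, 1], y ∈ [-4, 4], the left side of the equation is at least -5, but the right side is -14 < -5. No integer solution exists.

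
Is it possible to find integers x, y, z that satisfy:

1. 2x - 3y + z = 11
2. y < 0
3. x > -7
Yes

Take x = 0, y = -1, z = 8. Substituting into each constraint:
  (1) 2(0) - 3(-1) + 8 = 11 ✓
  (2) -1 < 0 ✓
  (3) 0 > -7 ✓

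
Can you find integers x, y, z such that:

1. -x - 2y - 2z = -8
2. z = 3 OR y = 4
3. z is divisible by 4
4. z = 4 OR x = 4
Yes

Take x = -8, y = 4, z = 4. Substituting into each constraint:
  (1) 8 - 2(4) - 2(4) = -8 ✓
  (2) y = 4, target 4 ✓ (second branch holds)
  (3) 4 = 4 × 1, remainder 0 ✓
  (4) z = 4, target 4 ✓ (first branch holds)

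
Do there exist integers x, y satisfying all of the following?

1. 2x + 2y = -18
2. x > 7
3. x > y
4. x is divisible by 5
Yes

Take x = 10, y = -19. Substituting into each constraint:
  (1) 2(10) + 2(-19) = -18 ✓
  (2) 10 > 7 ✓
  (3) 10 > -19 ✓
  (4) 10 = 5 × 2, remainder 0 ✓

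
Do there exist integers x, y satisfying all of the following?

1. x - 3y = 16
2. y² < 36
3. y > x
No

The full constraint system is jointly infeasible over the integers. Each constraint and what it forces:

  - x - 3y = 16: is a linear equation tying the variables together
  - y² < 36: restricts y to |y| ≤ 5
  - y > x: bounds one variable relative to another variable

The bounds confine y to {-5, -4, -3, -2, -1, 0, 1, 2, 3, 4, 5}. For each value, substitute into the equation:
  • y = -5: the equation forces x = 1, but y > x fails since -5 ≤ 1.
  • y = -4: the equation forces x = 4, but y > x fails since -4 ≤ 4.
  • y = -3: the equation forces x = 7, but y > x fails since -3 ≤ 7.
  • y = -2: the equation forces x = 10, but y > x fails since -2 ≤ 10.
  • y = -1: the equation forces x = 13, but y > x fails since -1 ≤ 13.
  • y = 0: the equation forces x = 16, but y > x fails since 0 ≤ 16.
  • y = 1: the equation forces x = 19, but y > x fails since 1 ≤ 19.
  • y = 2: the equation forces x = 22, but y > x fails since 2 ≤ 22.
  • y = 3: the equation forces x = 25, but y > x fails since 3 ≤ 25.
  • y = 4: the equation forces x = 28, but y > x fails since 4 ≤ 28.
  • y = 5: the equation forces x = 31, but y > x fails since 5 ≤ 31.
Every case fails, so no integer solution exists.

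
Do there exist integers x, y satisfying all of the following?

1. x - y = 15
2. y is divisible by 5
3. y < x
Yes

Take x = 15, y = 0. Substituting into each constraint:
  (1) 15 + 0 = 15 ✓
  (2) 0 = 5 × 0, remainder 0 ✓
  (3) 0 < 15 ✓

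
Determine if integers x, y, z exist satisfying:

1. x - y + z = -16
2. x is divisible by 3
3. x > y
Yes

Take x = 0, y = -1, z = -17. Substituting into each constraint:
  (1) 0 + 1 + (-17) = -16 ✓
  (2) 0 = 3 × 0, remainder 0 ✓
  (3) 0 > -1 ✓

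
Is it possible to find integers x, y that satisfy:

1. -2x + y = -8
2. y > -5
Yes

Take x = 2, y = -4. Substituting into each constraint:
  (1) -2(2) + (-4) = -8 ✓
  (2) -4 > -5 ✓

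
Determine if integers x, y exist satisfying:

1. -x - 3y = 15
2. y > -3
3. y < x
No

The full constraint system is jointly infeasible over the integers. Each constraint and what it forces:

  - -x - 3y = 15: is a linear equation tying the variables together
  - y > -3: bounds one variable relative to a constant
  - y < x: bounds one variable relative to another variable

Propagating the comparison: x > y and y ≥ -2 give x ≥ -1. Range argument: with x ∈ [-1, ∞], y ∈ [-2, ∞], the left side of the equation is at most 7, but the right side is 15 > 7. No integer solution exists.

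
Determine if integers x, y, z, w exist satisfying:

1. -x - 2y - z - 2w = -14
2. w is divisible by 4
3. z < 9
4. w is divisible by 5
Yes

Take x = 14, y = 0, z = 0, w = 0. Substituting into each constraint:
  (1) (-14) - 2(0) + 0 - 2(0) = -14 ✓
  (2) 0 = 4 × 0, remainder 0 ✓
  (3) 0 < 9 ✓
  (4) 0 = 5 × 0, remainder 0 ✓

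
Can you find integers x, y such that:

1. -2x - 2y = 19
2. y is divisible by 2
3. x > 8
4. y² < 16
No

Even the single constraint (-2x - 2y = 19) is infeasible over the integers.

  - -2x - 2y = 19: every term on the left is divisible by 2, so the LHS ≡ 0 (mod 2), but the RHS 19 is not — no integer solution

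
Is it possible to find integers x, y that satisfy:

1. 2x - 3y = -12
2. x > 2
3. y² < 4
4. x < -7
No

A contradictory subset is {x > 2, x < -7}. No integer assignment can satisfy these jointly:

  - x > 2: bounds one variable relative to a constant
  - x < -7: bounds one variable relative to a constant

Direct contradiction: the bounds on x require x ≥ 3 and x ≤ -8 simultaneously, which is empty.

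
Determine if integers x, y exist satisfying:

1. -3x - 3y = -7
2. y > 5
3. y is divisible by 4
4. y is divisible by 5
No

Even the single constraint (-3x - 3y = -7) is infeasible over the integers.

  - -3x - 3y = -7: every term on the left is divisible by 3, so the LHS ≡ 0 (mod 3), but the RHS -7 is not — no integer solution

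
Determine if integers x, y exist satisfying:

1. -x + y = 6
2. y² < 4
Yes

Take x = -6, y = 0. Substituting into each constraint:
  (1) 6 + 0 = 6 ✓
  (2) y² = (0)² = 0, and 0 < 4 ✓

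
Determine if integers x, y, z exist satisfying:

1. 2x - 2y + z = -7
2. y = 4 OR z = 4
Yes

Take x = 0, y = 4, z = 1. Substituting into each constraint:
  (1) 2(0) - 2(4) + 1 = -7 ✓
  (2) y = 4, target 4 ✓ (first branch holds)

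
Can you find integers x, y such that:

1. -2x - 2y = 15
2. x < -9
No

Even the single constraint (-2x - 2y = 15) is infeasible over the integers.

  - -2x - 2y = 15: every term on the left is divisible by 2, so the LHS ≡ 0 (mod 2), but the RHS 15 is not — no integer solution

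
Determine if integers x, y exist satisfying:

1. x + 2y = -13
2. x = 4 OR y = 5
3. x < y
Yes

Take x = -23, y = 5. Substituting into each constraint:
  (1) (-23) + 2(5) = -13 ✓
  (2) y = 5, target 5 ✓ (second branch holds)
  (3) -23 < 5 ✓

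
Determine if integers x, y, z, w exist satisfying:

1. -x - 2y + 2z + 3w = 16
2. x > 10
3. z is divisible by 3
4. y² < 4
Yes

Take x = 11, y = 0, z = 0, w = 9. Substituting into each constraint:
  (1) (-11) - 2(0) + 2(0) + 3(9) = 16 ✓
  (2) 11 > 10 ✓
  (3) 0 = 3 × 0, remainder 0 ✓
  (4) y² = (0)² = 0, and 0 < 4 ✓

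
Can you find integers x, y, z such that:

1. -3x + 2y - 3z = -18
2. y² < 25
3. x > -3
Yes

Take x = 6, y = 0, z = 0. Substituting into each constraint:
  (1) -3(6) + 2(0) - 3(0) = -18 ✓
  (2) y² = (0)² = 0, and 0 < 25 ✓
  (3) 6 > -3 ✓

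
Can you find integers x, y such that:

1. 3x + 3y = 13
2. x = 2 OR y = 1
No

Even the single constraint (3x + 3y = 13) is infeasible over the integers.

  - 3x + 3y = 13: every term on the left is divisible by 3, so the LHS ≡ 0 (mod 3), but the RHS 13 is not — no integer solution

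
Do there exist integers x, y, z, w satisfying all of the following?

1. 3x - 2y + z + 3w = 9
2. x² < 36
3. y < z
Yes

Take x = 3, y = 1, z = 2, w = 0. Substituting into each constraint:
  (1) 3(3) - 2(1) + 2 + 3(0) = 9 ✓
  (2) x² = (3)² = 9, and 9 < 36 ✓
  (3) 1 < 2 ✓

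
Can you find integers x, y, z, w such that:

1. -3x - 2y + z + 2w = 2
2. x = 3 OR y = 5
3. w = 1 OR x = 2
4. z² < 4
Yes

Take x = -3, y = 5, z = 1, w = 1. Substituting into each constraint:
  (1) -3(-3) - 2(5) + 1 + 2(1) = 2 ✓
  (2) y = 5, target 5 ✓ (second branch holds)
  (3) w = 1, target 1 ✓ (first branch holds)
  (4) z² = (1)² = 1, and 1 < 4 ✓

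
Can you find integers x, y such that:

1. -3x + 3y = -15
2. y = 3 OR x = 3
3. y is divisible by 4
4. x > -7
No

A contradictory subset is {-3x + 3y = -15, y = 3 OR x = 3, y is divisible by 4}. No integer assignment can satisfy these jointly:

  - -3x + 3y = -15: is a linear equation tying the variables together
  - y = 3 OR x = 3: forces a choice: either y = 3 or x = 3
  - y is divisible by 4: restricts y to multiples of 4

Split on the disjunction (y = 3 OR x = 3):
  • If y = 3: this contradicts the divisibility constraint — 3 is not a multiple of 4.
  • If x = 3: with x = 3, writing y = 4y', every remaining term of the linear equation is divisible by 12, so the left side is ≡ 0 (mod 12); but the right side -6 ≡ 6 (mod 12). No integers can satisfy it.
Both branches are infeasible, so the system has no integer solution.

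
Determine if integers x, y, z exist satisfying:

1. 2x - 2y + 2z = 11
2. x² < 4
No

Even the single constraint (2x - 2y + 2z = 11) is infeasible over the integers.

  - 2x - 2y + 2z = 11: every term on the left is divisible by 2, so the LHS ≡ 0 (mod 2), but the RHS 11 is not — no integer solution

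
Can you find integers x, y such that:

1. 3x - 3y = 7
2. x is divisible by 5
No

Even the single constraint (3x - 3y = 7) is infeasible over the integers.

  - 3x - 3y = 7: every term on the left is divisible by 3, so the LHS ≡ 0 (mod 3), but the RHS 7 is not — no integer solution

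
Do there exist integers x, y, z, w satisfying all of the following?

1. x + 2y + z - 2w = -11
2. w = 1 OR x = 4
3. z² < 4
Yes

Take x = 4, y = 0, z = 1, w = 8. Substituting into each constraint:
  (1) 4 + 2(0) + 1 - 2(8) = -11 ✓
  (2) x = 4, target 4 ✓ (second branch holds)
  (3) z² = (1)² = 1, and 1 < 4 ✓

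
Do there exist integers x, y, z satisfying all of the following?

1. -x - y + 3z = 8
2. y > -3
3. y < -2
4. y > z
No

A contradictory subset is {y > -3, y < -2}. No integer assignment can satisfy these jointly:

  - y > -3: bounds one variable relative to a constant
  - y < -2: bounds one variable relative to a constant

Direct contradiction: the bounds on y require y ≥ -2 and y ≤ -3 simultaneously, which is empty.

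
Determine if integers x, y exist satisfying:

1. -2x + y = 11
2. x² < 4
Yes

Take x = 0, y = 11. Substituting into each constraint:
  (1) -2(0) + 11 = 11 ✓
  (2) x² = (0)² = 0, and 0 < 4 ✓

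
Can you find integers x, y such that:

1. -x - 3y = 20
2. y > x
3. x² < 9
No

The full constraint system is jointly infeasible over the integers. Each constraint and what it forces:

  - -x - 3y = 20: is a linear equation tying the variables together
  - y > x: bounds one variable relative to another variable
  - x² < 9: restricts x to |x| ≤ 2

Propagating the comparison: y > x and x ≥ -2 give y ≥ -1. Range argument: with x ∈ [-2, 2], y ∈ [-1, ∞], the left side of the equation is at most 5, but the right side is 20 > 5. No integer solution exists.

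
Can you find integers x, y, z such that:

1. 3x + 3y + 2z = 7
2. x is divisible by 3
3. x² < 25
Yes

Take x = 0, y = 1, z = 2. Substituting into each constraint:
  (1) 3(0) + 3(1) + 2(2) = 7 ✓
  (2) 0 = 3 × 0, remainder 0 ✓
  (3) x² = (0)² = 0, and 0 < 25 ✓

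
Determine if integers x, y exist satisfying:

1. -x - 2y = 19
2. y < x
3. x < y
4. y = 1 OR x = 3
No

A contradictory subset is {y < x, x < y}. No integer assignment can satisfy these jointly:

  - y < x: bounds one variable relative to another variable
  - x < y: bounds one variable relative to another variable

Direct contradiction: x > y and y > x cannot both hold.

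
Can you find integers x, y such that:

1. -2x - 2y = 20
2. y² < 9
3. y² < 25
Yes

Take x = -10, y = 0. Substituting into each constraint:
  (1) -2(-10) - 2(0) = 20 ✓
  (2) y² = (0)² = 0, and 0 < 9 ✓
  (3) y² = (0)² = 0, and 0 < 25 ✓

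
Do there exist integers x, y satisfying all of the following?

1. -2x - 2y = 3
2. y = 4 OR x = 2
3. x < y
No

Even the single constraint (-2x - 2y = 3) is infeasible over the integers.

  - -2x - 2y = 3: every term on the left is divisible by 2, so the LHS ≡ 0 (mod 2), but the RHS 3 is not — no integer solution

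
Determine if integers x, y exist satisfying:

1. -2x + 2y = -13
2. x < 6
No

Even the single constraint (-2x + 2y = -13) is infeasible over the integers.

  - -2x + 2y = -13: every term on the left is divisible by 2, so the LHS ≡ 0 (mod 2), but the RHS -13 is not — no integer solution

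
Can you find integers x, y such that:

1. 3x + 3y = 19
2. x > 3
No

Even the single constraint (3x + 3y = 19) is infeasible over the integers.

  - 3x + 3y = 19: every term on the left is divisible by 3, so the LHS ≡ 0 (mod 3), but the RHS 19 is not — no integer solution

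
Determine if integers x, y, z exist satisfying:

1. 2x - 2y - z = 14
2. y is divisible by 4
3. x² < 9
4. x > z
Yes

Take x = 2, y = 0, z = -10. Substituting into each constraint:
  (1) 2(2) - 2(0) + 10 = 14 ✓
  (2) 0 = 4 × 0, remainder 0 ✓
  (3) x² = (2)² = 4, and 4 < 9 ✓
  (4) 2 > -10 ✓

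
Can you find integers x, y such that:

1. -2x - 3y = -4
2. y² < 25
Yes

Take x = 2, y = 0. Substituting into each constraint:
  (1) -2(2) - 3(0) = -4 ✓
  (2) y² = (0)² = 0, and 0 < 25 ✓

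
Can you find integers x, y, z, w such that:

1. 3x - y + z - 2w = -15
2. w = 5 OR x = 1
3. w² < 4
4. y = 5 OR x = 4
Yes

Take x = 1, y = 5, z = -13, w = 0. Substituting into each constraint:
  (1) 3(1) + (-5) + (-13) - 2(0) = -15 ✓
  (2) x = 1, target 1 ✓ (second branch holds)
  (3) w² = (0)² = 0, and 0 < 4 ✓
  (4) y = 5, target 5 ✓ (first branch holds)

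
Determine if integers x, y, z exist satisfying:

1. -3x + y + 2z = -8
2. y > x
Yes

Take x = -2, y = 0, z = -7. Substituting into each constraint:
  (1) -3(-2) + 0 + 2(-7) = -8 ✓
  (2) 0 > -2 ✓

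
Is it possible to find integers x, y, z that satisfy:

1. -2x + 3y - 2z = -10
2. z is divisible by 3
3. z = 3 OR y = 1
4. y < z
Yes

Take x = 2, y = 0, z = 3. Substituting into each constraint:
  (1) -2(2) + 3(0) - 2(3) = -10 ✓
  (2) 3 = 3 × 1, remainder 0 ✓
  (3) z = 3, target 3 ✓ (first branch holds)
  (4) 0 < 3 ✓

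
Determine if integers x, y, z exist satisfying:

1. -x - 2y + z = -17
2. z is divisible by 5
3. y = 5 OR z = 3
Yes

Take x = 7, y = 5, z = 0. Substituting into each constraint:
  (1) (-7) - 2(5) + 0 = -17 ✓
  (2) 0 = 5 × 0, remainder 0 ✓
  (3) y = 5, target 5 ✓ (first branch holds)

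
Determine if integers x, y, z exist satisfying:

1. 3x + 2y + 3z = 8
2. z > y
Yes

Take x = 0, y = 1, z = 2. Substituting into each constraint:
  (1) 3(0) + 2(1) + 3(2) = 8 ✓
  (2) 2 > 1 ✓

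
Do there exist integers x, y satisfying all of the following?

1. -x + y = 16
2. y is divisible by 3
Yes

Take x = -16, y = 0. Substituting into each constraint:
  (1) 16 + 0 = 16 ✓
  (2) 0 = 3 × 0, remainder 0 ✓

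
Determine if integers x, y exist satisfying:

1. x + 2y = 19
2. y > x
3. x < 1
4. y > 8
Yes

Take x = -1, y = 10. Substituting into each constraint:
  (1) (-1) + 2(10) = 19 ✓
  (2) 10 > -1 ✓
  (3) -1 < 1 ✓
  (4) 10 > 8 ✓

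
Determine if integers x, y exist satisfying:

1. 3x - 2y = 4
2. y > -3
Yes

Take x = 0, y = -2. Substituting into each constraint:
  (1) 3(0) - 2(-2) = 4 ✓
  (2) -2 > -3 ✓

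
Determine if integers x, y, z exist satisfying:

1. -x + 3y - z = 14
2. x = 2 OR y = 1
Yes

Take x = 2, y = 0, z = -16. Substituting into each constraint:
  (1) (-2) + 3(0) + 16 = 14 ✓
  (2) x = 2, target 2 ✓ (first branch holds)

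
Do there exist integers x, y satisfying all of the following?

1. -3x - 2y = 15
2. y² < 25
Yes

Take x = -5, y = 0. Substituting into each constraint:
  (1) -3(-5) - 2(0) = 15 ✓
  (2) y² = (0)² = 0, and 0 < 25 ✓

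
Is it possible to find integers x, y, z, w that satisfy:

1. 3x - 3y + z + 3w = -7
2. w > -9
Yes

Take x = 0, y = 0, z = 2, w = -3. Substituting into each constraint:
  (1) 3(0) - 3(0) + 2 + 3(-3) = -7 ✓
  (2) -3 > -9 ✓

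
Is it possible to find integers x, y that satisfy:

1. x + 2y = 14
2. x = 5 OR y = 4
Yes

Take x = 6, y = 4. Substituting into each constraint:
  (1) 6 + 2(4) = 14 ✓
  (2) y = 4, target 4 ✓ (second branch holds)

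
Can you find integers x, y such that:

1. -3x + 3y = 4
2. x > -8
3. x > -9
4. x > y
No

Even the single constraint (-3x + 3y = 4) is infeasible over the integers.

  - -3x + 3y = 4: every term on the left is divisible by 3, so the LHS ≡ 0 (mod 3), but the RHS 4 is not — no integer solution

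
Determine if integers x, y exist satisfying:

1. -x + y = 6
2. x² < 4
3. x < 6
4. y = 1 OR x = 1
Yes

Take x = 1, y = 7. Substituting into each constraint:
  (1) (-1) + 7 = 6 ✓
  (2) x² = (1)² = 1, and 1 < 4 ✓
  (3) 1 < 6 ✓
  (4) x = 1, target 1 ✓ (second branch holds)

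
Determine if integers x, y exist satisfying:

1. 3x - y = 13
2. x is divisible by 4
Yes

Take x = 0, y = -13. Substituting into each constraint:
  (1) 3(0) + 13 = 13 ✓
  (2) 0 = 4 × 0, remainder 0 ✓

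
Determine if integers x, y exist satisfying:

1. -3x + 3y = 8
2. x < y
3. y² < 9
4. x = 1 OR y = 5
No

Even the single constraint (-3x + 3y = 8) is infeasible over the integers.

  - -3x + 3y = 8: every term on the left is divisible by 3, so the LHS ≡ 0 (mod 3), but the RHS 8 is not — no integer solution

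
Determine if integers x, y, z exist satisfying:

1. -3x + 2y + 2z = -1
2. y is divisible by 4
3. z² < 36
Yes

Take x = 1, y = 0, z = 1. Substituting into each constraint:
  (1) -3(1) + 2(0) + 2(1) = -1 ✓
  (2) 0 = 4 × 0, remainder 0 ✓
  (3) z² = (1)² = 1, and 1 < 36 ✓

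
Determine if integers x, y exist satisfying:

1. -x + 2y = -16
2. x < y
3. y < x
No

A contradictory subset is {x < y, y < x}. No integer assignment can satisfy these jointly:

  - x < y: bounds one variable relative to another variable
  - y < x: bounds one variable relative to another variable

Direct contradiction: y > x and x > y cannot both hold.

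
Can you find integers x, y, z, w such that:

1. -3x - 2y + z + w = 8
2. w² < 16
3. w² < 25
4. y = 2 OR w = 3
Yes

Take x = 0, y = 2, z = 13, w = -1. Substituting into each constraint:
  (1) -3(0) - 2(2) + 13 + (-1) = 8 ✓
  (2) w² = (-1)² = 1, and 1 < 16 ✓
  (3) w² = (-1)² = 1, and 1 < 25 ✓
  (4) y = 2, target 2 ✓ (first branch holds)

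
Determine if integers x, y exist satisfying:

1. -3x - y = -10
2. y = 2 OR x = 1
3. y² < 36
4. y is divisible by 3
No

A contradictory subset is {-3x - y = -10, y = 2 OR x = 1, y is divisible by 3}. No integer assignment can satisfy these jointly:

  - -3x - y = -10: is a linear equation tying the variables together
  - y = 2 OR x = 1: forces a choice: either y = 2 or x = 1
  - y is divisible by 3: restricts y to multiples of 3

Modular obstruction: writing y = 3y', every remaining term of the linear equation is divisible by 3, so the left side is ≡ 0 (mod 3); but the right side -10 ≡ 2 (mod 3). No integers can satisfy it.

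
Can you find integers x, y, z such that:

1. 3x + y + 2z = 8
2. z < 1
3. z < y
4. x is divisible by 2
Yes

Take x = 4, y = 0, z = -2. Substituting into each constraint:
  (1) 3(4) + 0 + 2(-2) = 8 ✓
  (2) -2 < 1 ✓
  (3) -2 < 0 ✓
  (4) 4 = 2 × 2, remainder 0 ✓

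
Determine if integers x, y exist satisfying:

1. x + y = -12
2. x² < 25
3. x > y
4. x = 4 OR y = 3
Yes

Take x = 4, y = -16. Substituting into each constraint:
  (1) 4 + (-16) = -12 ✓
  (2) x² = (4)² = 16, and 16 < 25 ✓
  (3) 4 > -16 ✓
  (4) x = 4, target 4 ✓ (first branch holds)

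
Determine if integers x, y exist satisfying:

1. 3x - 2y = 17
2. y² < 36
Yes

Take x = 5, y = -1. Substituting into each constraint:
  (1) 3(5) - 2(-1) = 17 ✓
  (2) y² = (-1)² = 1, and 1 < 36 ✓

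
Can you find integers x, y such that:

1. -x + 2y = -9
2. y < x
Yes

Take x = -7, y = -8. Substituting into each constraint:
  (1) 7 + 2(-8) = -9 ✓
  (2) -8 < -7 ✓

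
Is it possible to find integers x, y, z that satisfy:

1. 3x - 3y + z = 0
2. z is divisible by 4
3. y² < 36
Yes

Take x = 0, y = 0, z = 0. Substituting into each constraint:
  (1) 3(0) - 3(0) + 0 = 0 ✓
  (2) 0 = 4 × 0, remainder 0 ✓
  (3) y² = (0)² = 0, and 0 < 36 ✓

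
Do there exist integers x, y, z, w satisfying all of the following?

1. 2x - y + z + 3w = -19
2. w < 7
Yes

Take x = -11, y = 0, z = 0, w = 1. Substituting into each constraint:
  (1) 2(-11) + 0 + 0 + 3(1) = -19 ✓
  (2) 1 < 7 ✓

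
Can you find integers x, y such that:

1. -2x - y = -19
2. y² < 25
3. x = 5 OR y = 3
Yes

Take x = 8, y = 3. Substituting into each constraint:
  (1) -2(8) + (-3) = -19 ✓
  (2) y² = (3)² = 9, and 9 < 25 ✓
  (3) y = 3, target 3 ✓ (second branch holds)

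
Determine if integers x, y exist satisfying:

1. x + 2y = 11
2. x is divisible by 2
No

The full constraint system is jointly infeasible over the integers. Each constraint and what it forces:

  - x + 2y = 11: is a linear equation tying the variables together
  - x is divisible by 2: restricts x to multiples of 2

Modular obstruction: writing x = 2x', every remaining term of the linear equation is divisible by 2, so the left side is ≡ 0 (mod 2); but the right side 11 ≡ 1 (mod 2). No integers can satisfy it.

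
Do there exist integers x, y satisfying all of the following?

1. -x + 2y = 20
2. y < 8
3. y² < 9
Yes

Take x = -20, y = 0. Substituting into each constraint:
  (1) 20 + 2(0) = 20 ✓
  (2) 0 < 8 ✓
  (3) y² = (0)² = 0, and 0 < 9 ✓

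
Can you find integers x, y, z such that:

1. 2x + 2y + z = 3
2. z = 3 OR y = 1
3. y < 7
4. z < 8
Yes

Take x = 0, y = 0, z = 3. Substituting into each constraint:
  (1) 2(0) + 2(0) + 3 = 3 ✓
  (2) z = 3, target 3 ✓ (first branch holds)
  (3) 0 < 7 ✓
  (4) 3 < 8 ✓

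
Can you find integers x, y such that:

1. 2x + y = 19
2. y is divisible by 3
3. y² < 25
Yes

Take x = 8, y = 3. Substituting into each constraint:
  (1) 2(8) + 3 = 19 ✓
  (2) 3 = 3 × 1, remainder 0 ✓
  (3) y² = (3)² = 9, and 9 < 25 ✓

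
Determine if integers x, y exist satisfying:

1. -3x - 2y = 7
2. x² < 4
Yes

Take x = -1, y = -2. Substituting into each constraint:
  (1) -3(-1) - 2(-2) = 7 ✓
  (2) x² = (-1)² = 1, and 1 < 4 ✓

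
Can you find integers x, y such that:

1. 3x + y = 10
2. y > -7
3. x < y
Yes

Take x = 2, y = 4. Substituting into each constraint:
  (1) 3(2) + 4 = 10 ✓
  (2) 4 > -7 ✓
  (3) 2 < 4 ✓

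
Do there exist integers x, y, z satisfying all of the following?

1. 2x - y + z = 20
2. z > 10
Yes

Take x = 4, y = 0, z = 12. Substituting into each constraint:
  (1) 2(4) + 0 + 12 = 20 ✓
  (2) 12 > 10 ✓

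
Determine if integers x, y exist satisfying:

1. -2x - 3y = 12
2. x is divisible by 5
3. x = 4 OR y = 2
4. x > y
No

A contradictory subset is {-2x - 3y = 12, x = 4 OR y = 2, x > y}. No integer assignment can satisfy these jointly:

  - -2x - 3y = 12: is a linear equation tying the variables together
  - x = 4 OR y = 2: forces a choice: either x = 4 or y = 2
  - x > y: bounds one variable relative to another variable

Split on the disjunction (x = 4 OR y = 2):
  • If x = 4: with x = 4, every remaining term of the linear equation is divisible by 3, so the left side is ≡ 0 (mod 3); but the right side 20 ≡ 2 (mod 3). No integers can satisfy it.
  • If y = 2: the equation forces x = -9, giving (y, x) = (2, -9), which violates x > y.
Both branches are infeasible, so the system has no integer solution.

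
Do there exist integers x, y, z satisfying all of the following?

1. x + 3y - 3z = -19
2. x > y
Yes

Take x = 2, y = 1, z = 8. Substituting into each constraint:
  (1) 2 + 3(1) - 3(8) = -19 ✓
  (2) 2 > 1 ✓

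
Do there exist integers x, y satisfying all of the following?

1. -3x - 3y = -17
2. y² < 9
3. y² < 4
No

Even the single constraint (-3x - 3y = -17) is infeasible over the integers.

  - -3x - 3y = -17: every term on the left is divisible by 3, so the LHS ≡ 0 (mod 3), but the RHS -17 is not — no integer solution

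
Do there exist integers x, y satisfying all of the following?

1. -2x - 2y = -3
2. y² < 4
No

Even the single constraint (-2x - 2y = -3) is infeasible over the integers.

  - -2x - 2y = -3: every term on the left is divisible by 2, so the LHS ≡ 0 (mod 2), but the RHS -3 is not — no integer solution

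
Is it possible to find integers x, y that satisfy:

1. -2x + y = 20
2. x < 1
Yes

Take x = 0, y = 20. Substituting into each constraint:
  (1) -2(0) + 20 = 20 ✓
  (2) 0 < 1 ✓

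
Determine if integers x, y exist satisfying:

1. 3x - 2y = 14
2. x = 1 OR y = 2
Yes

Take x = 6, y = 2. Substituting into each constraint:
  (1) 3(6) - 2(2) = 14 ✓
  (2) y = 2, target 2 ✓ (second branch holds)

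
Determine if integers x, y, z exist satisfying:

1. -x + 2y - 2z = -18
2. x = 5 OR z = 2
Yes

Take x = 6, y = -4, z = 2. Substituting into each constraint:
  (1) (-6) + 2(-4) - 2(2) = -18 ✓
  (2) z = 2, target 2 ✓ (second branch holds)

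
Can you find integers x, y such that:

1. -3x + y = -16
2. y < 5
Yes

Take x = 6, y = 2. Substituting into each constraint:
  (1) -3(6) + 2 = -16 ✓
  (2) 2 < 5 ✓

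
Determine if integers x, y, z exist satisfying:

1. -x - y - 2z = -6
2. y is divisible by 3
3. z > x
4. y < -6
Yes

Take x = -1, y = -9, z = 8. Substituting into each constraint:
  (1) 1 + 9 - 2(8) = -6 ✓
  (2) -9 = 3 × -3, remainder 0 ✓
  (3) 8 > -1 ✓
  (4) -9 < -6 ✓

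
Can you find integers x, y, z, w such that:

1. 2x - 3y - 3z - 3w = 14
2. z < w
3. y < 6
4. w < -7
Yes

Take x = -11, y = 5, z = -9, w = -8. Substituting into each constraint:
  (1) 2(-11) - 3(5) - 3(-9) - 3(-8) = 14 ✓
  (2) -9 < -8 ✓
  (3) 5 < 6 ✓
  (4) -8 < -7 ✓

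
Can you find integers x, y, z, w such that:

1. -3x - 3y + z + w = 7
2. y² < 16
Yes

Take x = 0, y = 0, z = 7, w = 0. Substituting into each constraint:
  (1) -3(0) - 3(0) + 7 + 0 = 7 ✓
  (2) y² = (0)² = 0, and 0 < 16 ✓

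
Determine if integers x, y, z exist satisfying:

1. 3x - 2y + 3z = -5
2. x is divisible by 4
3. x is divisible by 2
Yes

Take x = 0, y = 4, z = 1. Substituting into each constraint:
  (1) 3(0) - 2(4) + 3(1) = -5 ✓
  (2) 0 = 4 × 0, remainder 0 ✓
  (3) 0 = 2 × 0, remainder 0 ✓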